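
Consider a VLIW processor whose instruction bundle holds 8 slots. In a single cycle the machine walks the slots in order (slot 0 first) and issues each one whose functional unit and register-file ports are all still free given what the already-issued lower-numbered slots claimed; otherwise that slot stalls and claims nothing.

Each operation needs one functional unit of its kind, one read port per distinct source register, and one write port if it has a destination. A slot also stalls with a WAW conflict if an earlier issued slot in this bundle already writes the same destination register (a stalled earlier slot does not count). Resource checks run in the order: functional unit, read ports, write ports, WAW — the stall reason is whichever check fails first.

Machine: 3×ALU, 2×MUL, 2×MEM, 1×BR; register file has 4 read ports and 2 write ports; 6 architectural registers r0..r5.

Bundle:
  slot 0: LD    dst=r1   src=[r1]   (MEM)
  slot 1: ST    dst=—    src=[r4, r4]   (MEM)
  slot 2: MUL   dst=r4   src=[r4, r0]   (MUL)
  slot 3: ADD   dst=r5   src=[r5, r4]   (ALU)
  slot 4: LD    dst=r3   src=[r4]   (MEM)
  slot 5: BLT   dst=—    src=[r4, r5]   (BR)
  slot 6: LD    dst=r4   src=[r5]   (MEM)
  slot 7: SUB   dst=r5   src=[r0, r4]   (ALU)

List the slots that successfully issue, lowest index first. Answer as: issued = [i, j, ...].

  0. MEM→r1 ⇒ go  {3A/2Mu/1Ld/1B | 3r 1w}
  1. MEM ⇒ go  {3A/2Mu/0Ld/1B | 2r 1w}
  2. MUL→r4 ⇒ go  {3A/1Mu/0Ld/1B | 0r 0w}
  3. ALU→r5 ⇒ no(RD_PORT)  {3A/1Mu/0Ld/1B | 0r 0w}
  4. MEM→r3 ⇒ no(FU)  {3A/1Mu/0Ld/1B | 0r 0w}
  5. BR ⇒ no(RD_PORT)  {3A/1Mu/0Ld/1B | 0r 0w}
  6. MEM→r4 ⇒ no(FU)  {3A/1Mu/0Ld/1B | 0r 0w}
  7. ALU→r5 ⇒ no(RD_PORT)  {3A/1Mu/0Ld/1B | 0r 0w}

issued = [0, 1, 2]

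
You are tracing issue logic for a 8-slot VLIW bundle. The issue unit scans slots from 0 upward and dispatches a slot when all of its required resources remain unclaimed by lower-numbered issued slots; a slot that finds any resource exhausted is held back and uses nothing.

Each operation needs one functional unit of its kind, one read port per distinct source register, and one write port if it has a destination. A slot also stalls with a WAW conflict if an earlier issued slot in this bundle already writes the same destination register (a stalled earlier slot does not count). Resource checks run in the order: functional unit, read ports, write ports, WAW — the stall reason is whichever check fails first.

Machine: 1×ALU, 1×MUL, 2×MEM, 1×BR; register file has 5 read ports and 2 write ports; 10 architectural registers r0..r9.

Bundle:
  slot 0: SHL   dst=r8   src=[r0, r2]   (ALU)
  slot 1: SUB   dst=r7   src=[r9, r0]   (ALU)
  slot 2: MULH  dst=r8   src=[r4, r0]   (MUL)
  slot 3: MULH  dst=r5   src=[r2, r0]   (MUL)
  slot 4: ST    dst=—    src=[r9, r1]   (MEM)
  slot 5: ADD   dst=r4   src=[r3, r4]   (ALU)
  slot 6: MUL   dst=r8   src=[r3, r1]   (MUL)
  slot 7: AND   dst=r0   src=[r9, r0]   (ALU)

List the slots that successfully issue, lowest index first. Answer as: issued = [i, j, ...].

issued = [0, 3]

  0. ALU→r8 ⇒ go  {0A/1Mu/2Ld/1B | 3r 1w}
  1. ALU→r7 ⇒ no(FU)  {0A/1Mu/2Ld/1B | 3r 1w}
  2. MUL→r8 ⇒ no(WAW)  {0A/1Mu/2Ld/1B | 3r 1w}
  3. MUL→r5 ⇒ go  {0A/0Mu/2Ld/1B | 1r 0w}
  4. MEM ⇒ no(RD_PORT)  {0A/0Mu/2Ld/1B | 1r 0w}
  5. ALU→r4 ⇒ no(FU)  {0A/0Mu/2Ld/1B | 1r 0w}
  6. MUL→r8 ⇒ no(FU)  {0A/0Mu/2Ld/1B | 1r 0w}
  7. ALU→r0 ⇒ no(FU)  {0A/0Mu/2Ld/1B | 1r 0w}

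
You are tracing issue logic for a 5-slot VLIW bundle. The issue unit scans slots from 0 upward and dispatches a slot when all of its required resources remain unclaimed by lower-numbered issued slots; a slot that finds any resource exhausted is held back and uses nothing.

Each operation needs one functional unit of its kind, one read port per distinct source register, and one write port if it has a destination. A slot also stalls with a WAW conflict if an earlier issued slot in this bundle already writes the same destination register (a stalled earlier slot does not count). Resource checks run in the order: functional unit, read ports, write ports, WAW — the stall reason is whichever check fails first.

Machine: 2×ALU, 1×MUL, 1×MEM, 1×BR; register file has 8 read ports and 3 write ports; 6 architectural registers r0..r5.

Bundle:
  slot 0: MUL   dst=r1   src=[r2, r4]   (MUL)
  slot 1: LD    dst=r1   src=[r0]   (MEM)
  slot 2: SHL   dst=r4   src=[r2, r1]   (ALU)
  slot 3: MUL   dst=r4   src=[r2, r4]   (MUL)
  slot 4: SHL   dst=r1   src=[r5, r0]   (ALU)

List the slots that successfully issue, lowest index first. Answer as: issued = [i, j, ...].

[0] MUL needs rd=2 wr=1: ok; after: ALU=2 MUL=0 MEM=1 BR=1, R=6, W=2
[1] MEM needs rd=1 wr=1: WAW; after: ALU=2 MUL=0 MEM=1 BR=1, R=6, W=2
[2] ALU needs rd=2 wr=1: ok; after: ALU=1 MUL=0 MEM=1 BR=1, R=4, W=1
[3] MUL needs rd=2 wr=1: FU; after: ALU=1 MUL=0 MEM=1 BR=1, R=4, W=1
[4] ALU needs rd=2 wr=1: WAW; after: ALU=1 MUL=0 MEM=1 BR=1, R=4, W=1

issued = [0, 2]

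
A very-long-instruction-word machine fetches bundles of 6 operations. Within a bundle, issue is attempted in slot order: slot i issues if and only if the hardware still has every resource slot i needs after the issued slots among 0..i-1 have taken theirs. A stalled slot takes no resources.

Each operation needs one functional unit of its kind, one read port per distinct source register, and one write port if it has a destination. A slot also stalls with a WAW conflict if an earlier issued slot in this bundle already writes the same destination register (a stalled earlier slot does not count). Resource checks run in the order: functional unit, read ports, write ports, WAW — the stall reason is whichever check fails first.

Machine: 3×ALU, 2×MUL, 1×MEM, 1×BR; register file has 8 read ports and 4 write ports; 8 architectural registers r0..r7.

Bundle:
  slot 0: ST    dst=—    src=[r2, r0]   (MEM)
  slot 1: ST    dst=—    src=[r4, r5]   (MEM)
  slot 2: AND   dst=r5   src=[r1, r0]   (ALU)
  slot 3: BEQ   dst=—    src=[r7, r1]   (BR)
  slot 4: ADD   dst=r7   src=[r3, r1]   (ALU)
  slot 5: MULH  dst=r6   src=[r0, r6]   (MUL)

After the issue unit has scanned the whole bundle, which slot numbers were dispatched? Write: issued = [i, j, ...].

issued = [0, 2, 3, 4]

(0) want 1×MEM +2rd +0wr — yes → AL3|MU2|ME0|BR1|rd6|wr4
(1) want 1×MEM +2rd +0wr — FU → AL3|MU2|ME0|BR1|rd6|wr4
(2) want 1×ALU +2rd +1wr — yes → AL2|MU2|ME0|BR1|rd4|wr3
(3) want 1×BR +2rd +0wr — yes → AL2|MU2|ME0|BR0|rd2|wr3
(4) want 1×ALU +2rd +1wr — yes → AL1|MU2|ME0|BR0|rd0|wr2
(5) want 1×MUL +2rd +1wr — RD_PORT → AL1|MU2|ME0|BR0|rd0|wr2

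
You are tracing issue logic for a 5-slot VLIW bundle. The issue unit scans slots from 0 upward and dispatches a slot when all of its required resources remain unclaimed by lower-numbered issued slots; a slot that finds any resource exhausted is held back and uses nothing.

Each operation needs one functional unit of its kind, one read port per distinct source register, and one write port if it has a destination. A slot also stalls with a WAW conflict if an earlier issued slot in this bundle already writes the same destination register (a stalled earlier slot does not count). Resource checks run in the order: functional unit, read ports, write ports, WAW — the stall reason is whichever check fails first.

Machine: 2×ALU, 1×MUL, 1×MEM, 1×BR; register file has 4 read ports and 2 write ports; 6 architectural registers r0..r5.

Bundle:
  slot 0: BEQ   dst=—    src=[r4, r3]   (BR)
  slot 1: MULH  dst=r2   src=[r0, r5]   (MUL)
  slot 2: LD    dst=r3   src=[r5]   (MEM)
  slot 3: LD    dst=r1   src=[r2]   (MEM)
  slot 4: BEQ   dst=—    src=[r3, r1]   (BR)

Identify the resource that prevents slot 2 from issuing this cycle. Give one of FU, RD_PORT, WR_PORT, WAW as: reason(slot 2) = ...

[0] BR needs rd=2 wr=0: ok; after: ALU=2 MUL=1 MEM=1 BR=0, R=2, W=2
[1] MUL needs rd=2 wr=1: ok; after: ALU=2 MUL=0 MEM=1 BR=0, R=0, W=1
[2] MEM needs rd=1 wr=1: RD_PORT; after: ALU=2 MUL=0 MEM=1 BR=0, R=0, W=1
[3] MEM needs rd=1 wr=1: RD_PORT; after: ALU=2 MUL=0 MEM=1 BR=0, R=0, W=1
[4] BR needs rd=2 wr=0: FU; after: ALU=2 MUL=0 MEM=1 BR=0, R=0, W=1

reason(slot 2) = RD_PORT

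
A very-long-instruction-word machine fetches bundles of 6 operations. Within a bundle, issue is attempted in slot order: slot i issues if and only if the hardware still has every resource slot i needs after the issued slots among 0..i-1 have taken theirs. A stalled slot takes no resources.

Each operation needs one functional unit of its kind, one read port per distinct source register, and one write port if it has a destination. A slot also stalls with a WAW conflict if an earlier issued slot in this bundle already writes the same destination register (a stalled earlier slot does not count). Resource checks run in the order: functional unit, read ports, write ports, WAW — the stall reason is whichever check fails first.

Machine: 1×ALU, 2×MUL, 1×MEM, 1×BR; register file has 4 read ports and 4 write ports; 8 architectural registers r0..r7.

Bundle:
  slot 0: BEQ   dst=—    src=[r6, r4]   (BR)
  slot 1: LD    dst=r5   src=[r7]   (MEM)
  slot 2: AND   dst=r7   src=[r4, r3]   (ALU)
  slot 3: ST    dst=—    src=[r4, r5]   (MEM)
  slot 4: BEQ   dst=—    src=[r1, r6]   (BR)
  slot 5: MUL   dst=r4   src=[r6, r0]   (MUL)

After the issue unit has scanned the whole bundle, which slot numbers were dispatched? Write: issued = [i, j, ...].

issued = [0, 1]

(0) want 1×BR +2rd +0wr — yes → AL1|MU2|ME1|BR0|rd2|wr4
(1) want 1×MEM +1rd +1wr — yes → AL1|MU2|ME0|BR0|rd1|wr3
(2) want 1×ALU +2rd +1wr — RD_PORT → AL1|MU2|ME0|BR0|rd1|wr3
(3) want 1×MEM +2rd +0wr — FU → AL1|MU2|ME0|BR0|rd1|wr3
(4) want 1×BR +2rd +0wr — FU → AL1|MU2|ME0|BR0|rd1|wr3
(5) want 1×MUL +2rd +1wr — RD_PORT → AL1|MU2|ME0|BR0|rd1|wr3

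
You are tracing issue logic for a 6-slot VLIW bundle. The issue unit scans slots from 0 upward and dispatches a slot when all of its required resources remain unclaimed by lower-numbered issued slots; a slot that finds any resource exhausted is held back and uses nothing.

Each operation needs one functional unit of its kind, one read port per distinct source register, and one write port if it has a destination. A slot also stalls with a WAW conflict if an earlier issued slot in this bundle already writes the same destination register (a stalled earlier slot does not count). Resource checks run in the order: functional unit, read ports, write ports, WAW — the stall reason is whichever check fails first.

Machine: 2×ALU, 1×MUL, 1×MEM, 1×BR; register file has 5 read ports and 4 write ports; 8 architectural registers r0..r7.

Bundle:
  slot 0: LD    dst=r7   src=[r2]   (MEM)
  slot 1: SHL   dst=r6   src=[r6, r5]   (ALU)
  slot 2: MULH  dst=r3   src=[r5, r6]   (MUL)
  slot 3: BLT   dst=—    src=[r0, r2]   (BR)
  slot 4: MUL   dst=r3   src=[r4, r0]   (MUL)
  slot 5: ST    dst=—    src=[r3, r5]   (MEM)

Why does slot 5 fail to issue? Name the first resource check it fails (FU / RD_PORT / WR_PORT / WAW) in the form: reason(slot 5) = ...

reason(slot 5) = FU

(0) want 1×MEM +1rd +1wr — yes → AL2|MU1|ME0|BR1|rd4|wr3
(1) want 1×ALU +2rd +1wr — yes → AL1|MU1|ME0|BR1|rd2|wr2
(2) want 1×MUL +2rd +1wr — yes → AL1|MU0|ME0|BR1|rd0|wr1
(3) want 1×BR +2rd +0wr — RD_PORT → AL1|MU0|ME0|BR1|rd0|wr1
(4) want 1×MUL +2rd +1wr — FU → AL1|MU0|ME0|BR1|rd0|wr1
(5) want 1×MEM +2rd +0wr — FU → AL1|MU0|ME0|BR1|rd0|wr1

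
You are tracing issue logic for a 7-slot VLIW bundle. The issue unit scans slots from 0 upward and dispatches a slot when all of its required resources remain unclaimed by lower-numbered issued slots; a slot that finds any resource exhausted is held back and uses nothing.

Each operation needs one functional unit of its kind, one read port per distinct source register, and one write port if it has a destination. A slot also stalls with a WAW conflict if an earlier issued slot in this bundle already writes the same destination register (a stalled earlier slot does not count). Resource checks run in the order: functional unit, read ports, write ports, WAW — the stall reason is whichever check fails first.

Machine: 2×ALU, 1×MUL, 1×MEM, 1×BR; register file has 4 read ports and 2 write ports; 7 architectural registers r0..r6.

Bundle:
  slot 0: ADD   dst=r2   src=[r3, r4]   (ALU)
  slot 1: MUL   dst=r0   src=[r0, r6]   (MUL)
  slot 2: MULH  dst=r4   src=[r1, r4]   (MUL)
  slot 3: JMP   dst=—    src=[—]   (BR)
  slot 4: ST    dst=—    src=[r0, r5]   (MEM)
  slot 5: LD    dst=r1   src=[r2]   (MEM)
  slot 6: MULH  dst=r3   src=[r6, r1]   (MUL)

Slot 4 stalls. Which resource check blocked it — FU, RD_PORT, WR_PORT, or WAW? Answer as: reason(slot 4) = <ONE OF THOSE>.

(0) want 1×ALU +2rd +1wr — yes → AL1|MU1|ME1|BR1|rd2|wr1
(1) want 1×MUL +2rd +1wr — yes → AL1|MU0|ME1|BR1|rd0|wr0
(2) want 1×MUL +2rd +1wr — FU → AL1|MU0|ME1|BR1|rd0|wr0
(3) want 1×BR +0rd +0wr — yes → AL1|MU0|ME1|BR0|rd0|wr0
(4) want 1×MEM +2rd +0wr — RD_PORT → AL1|MU0|ME1|BR0|rd0|wr0
(5) want 1×MEM +1rd +1wr — RD_PORT → AL1|MU0|ME1|BR0|rd0|wr0
(6) want 1×MUL +2rd +1wr — FU → AL1|MU0|ME1|BR0|rd0|wr0

reason(slot 4) = RD_PORT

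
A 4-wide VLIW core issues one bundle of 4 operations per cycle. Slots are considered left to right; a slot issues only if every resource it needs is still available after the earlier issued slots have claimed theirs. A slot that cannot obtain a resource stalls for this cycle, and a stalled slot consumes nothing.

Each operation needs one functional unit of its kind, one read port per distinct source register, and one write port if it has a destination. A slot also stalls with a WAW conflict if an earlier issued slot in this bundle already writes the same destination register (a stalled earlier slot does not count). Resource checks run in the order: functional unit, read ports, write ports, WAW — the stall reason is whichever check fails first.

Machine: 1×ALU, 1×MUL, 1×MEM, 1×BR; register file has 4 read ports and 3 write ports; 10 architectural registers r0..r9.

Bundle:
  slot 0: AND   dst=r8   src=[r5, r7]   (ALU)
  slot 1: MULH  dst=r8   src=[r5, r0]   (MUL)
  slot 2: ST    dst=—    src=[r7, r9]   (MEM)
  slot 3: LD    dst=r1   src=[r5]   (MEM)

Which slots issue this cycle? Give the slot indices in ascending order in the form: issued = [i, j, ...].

[0] ALU needs rd=2 wr=1: ok; after: ALU=0 MUL=1 MEM=1 BR=1, R=2, W=2
[1] MUL needs rd=2 wr=1: WAW; after: ALU=0 MUL=1 MEM=1 BR=1, R=2, W=2
[2] MEM needs rd=2 wr=0: ok; after: ALU=0 MUL=1 MEM=0 BR=1, R=0, W=2
[3] MEM needs rd=1 wr=1: FU; after: ALU=0 MUL=1 MEM=0 BR=1, R=0, W=2

issued = [0, 2]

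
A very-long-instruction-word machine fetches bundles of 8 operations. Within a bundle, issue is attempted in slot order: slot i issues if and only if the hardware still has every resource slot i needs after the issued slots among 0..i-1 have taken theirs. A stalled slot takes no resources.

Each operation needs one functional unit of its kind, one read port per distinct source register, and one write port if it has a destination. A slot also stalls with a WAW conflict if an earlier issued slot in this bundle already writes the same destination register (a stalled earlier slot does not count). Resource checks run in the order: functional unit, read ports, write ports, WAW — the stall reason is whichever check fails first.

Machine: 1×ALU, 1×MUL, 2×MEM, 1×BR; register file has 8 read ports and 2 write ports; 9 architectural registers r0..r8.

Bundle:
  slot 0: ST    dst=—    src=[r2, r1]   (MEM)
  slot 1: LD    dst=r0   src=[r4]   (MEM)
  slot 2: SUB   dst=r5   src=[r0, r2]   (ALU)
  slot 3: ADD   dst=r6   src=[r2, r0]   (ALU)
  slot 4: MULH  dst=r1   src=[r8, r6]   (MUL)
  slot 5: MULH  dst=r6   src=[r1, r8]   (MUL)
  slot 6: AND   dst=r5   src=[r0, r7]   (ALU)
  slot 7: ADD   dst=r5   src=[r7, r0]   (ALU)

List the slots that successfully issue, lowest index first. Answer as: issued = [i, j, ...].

[0] MEM needs rd=2 wr=0: ok; after: ALU=1 MUL=1 MEM=1 BR=1, R=6, W=2
[1] MEM needs rd=1 wr=1: ok; after: ALU=1 MUL=1 MEM=0 BR=1, R=5, W=1
[2] ALU needs rd=2 wr=1: ok; after: ALU=0 MUL=1 MEM=0 BR=1, R=3, W=0
[3] ALU needs rd=2 wr=1: FU; after: ALU=0 MUL=1 MEM=0 BR=1, R=3, W=0
[4] MUL needs rd=2 wr=1: WR_PORT; after: ALU=0 MUL=1 MEM=0 BR=1, R=3, W=0
[5] MUL needs rd=2 wr=1: WR_PORT; after: ALU=0 MUL=1 MEM=0 BR=1, R=3, W=0
[6] ALU needs rd=2 wr=1: FU; after: ALU=0 MUL=1 MEM=0 BR=1, R=3, W=0
[7] ALU needs rd=2 wr=1: FU; after: ALU=0 MUL=1 MEM=0 BR=1, R=3, W=0

issued = [0, 1, 2]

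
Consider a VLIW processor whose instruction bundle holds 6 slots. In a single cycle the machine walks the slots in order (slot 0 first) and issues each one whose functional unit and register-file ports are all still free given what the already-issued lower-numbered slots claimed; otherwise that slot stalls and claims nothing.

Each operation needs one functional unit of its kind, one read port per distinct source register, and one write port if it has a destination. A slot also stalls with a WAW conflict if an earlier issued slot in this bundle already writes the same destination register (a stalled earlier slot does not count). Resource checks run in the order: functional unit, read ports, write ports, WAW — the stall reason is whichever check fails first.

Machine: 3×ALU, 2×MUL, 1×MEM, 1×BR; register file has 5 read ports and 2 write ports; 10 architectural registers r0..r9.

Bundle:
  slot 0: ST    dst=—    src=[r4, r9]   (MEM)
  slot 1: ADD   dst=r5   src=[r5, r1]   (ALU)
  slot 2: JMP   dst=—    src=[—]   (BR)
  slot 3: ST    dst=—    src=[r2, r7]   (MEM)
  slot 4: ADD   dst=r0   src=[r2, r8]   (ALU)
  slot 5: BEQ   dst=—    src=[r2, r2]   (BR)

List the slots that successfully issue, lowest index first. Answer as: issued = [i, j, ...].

#0 MEM src=r4,r9 dispatched  <A:3 Mu:2 Ld:0 B:1 rd:3 wr:2>
#1 ALU src=r5,r1 dispatched  <A:2 Mu:2 Ld:0 B:1 rd:1 wr:1>
#2 BR src=- dispatched  <A:2 Mu:2 Ld:0 B:0 rd:1 wr:1>
#3 MEM src=r2,r7 held:FU  <A:2 Mu:2 Ld:0 B:0 rd:1 wr:1>
#4 ALU src=r2,r8 held:RD_PORT  <A:2 Mu:2 Ld:0 B:0 rd:1 wr:1>
#5 BR src=r2,r2 held:FU  <A:2 Mu:2 Ld:0 B:0 rd:1 wr:1>

issued = [0, 1, 2]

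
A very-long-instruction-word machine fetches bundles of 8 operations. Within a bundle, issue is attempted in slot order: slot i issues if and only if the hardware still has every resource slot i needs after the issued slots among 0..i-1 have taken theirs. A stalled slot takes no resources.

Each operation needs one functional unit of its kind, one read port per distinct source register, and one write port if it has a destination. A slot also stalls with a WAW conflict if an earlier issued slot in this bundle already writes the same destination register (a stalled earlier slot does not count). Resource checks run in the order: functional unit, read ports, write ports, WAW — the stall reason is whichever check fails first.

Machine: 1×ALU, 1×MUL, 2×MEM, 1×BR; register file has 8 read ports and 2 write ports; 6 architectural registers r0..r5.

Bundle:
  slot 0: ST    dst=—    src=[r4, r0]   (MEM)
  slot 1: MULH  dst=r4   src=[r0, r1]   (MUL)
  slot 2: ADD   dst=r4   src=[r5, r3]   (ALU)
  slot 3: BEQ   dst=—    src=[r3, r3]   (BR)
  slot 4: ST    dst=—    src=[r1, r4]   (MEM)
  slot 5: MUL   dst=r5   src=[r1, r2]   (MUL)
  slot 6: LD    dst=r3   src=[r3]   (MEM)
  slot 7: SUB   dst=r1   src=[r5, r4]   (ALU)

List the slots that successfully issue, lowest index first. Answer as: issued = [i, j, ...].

issued = [0, 1, 3, 4]

slot 0 (MEM): ISSUE — free A1,Mu1,Ld1,B1 rp6 wp2
slot 1 (MUL): ISSUE — free A1,Mu0,Ld1,B1 rp4 wp1
slot 2 (ALU): stall WAW — free A1,Mu0,Ld1,B1 rp4 wp1
slot 3 (BR): ISSUE — free A1,Mu0,Ld1,B0 rp3 wp1
slot 4 (MEM): ISSUE — free A1,Mu0,Ld0,B0 rp1 wp1
slot 5 (MUL): stall FU — free A1,Mu0,Ld0,B0 rp1 wp1
slot 6 (MEM): stall FU — free A1,Mu0,Ld0,B0 rp1 wp1
slot 7 (ALU): stall RD_PORT — free A1,Mu0,Ld0,B0 rp1 wp1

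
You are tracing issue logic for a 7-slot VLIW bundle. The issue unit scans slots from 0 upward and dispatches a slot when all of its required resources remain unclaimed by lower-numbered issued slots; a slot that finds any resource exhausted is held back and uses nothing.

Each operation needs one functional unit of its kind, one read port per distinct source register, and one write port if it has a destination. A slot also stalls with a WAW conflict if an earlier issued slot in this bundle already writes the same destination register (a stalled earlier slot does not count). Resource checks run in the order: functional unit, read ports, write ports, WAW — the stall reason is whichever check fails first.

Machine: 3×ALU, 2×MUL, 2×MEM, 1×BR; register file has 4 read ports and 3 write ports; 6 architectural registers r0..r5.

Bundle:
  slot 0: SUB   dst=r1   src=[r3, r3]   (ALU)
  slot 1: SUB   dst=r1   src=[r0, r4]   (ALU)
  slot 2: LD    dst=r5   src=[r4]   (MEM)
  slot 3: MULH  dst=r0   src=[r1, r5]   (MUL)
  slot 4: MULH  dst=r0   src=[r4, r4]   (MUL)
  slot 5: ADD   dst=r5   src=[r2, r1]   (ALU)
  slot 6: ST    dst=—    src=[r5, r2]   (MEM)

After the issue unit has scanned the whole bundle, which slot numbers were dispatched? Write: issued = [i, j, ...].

(0) want 1×ALU +1rd +1wr — yes → AL2|MU2|ME2|BR1|rd3|wr2
(1) want 1×ALU +2rd +1wr — WAW → AL2|MU2|ME2|BR1|rd3|wr2
(2) want 1×MEM +1rd +1wr — yes → AL2|MU2|ME1|BR1|rd2|wr1
(3) want 1×MUL +2rd +1wr — yes → AL2|MU1|ME1|BR1|rd0|wr0
(4) want 1×MUL +1rd +1wr — RD_PORT → AL2|MU1|ME1|BR1|rd0|wr0
(5) want 1×ALU +2rd +1wr — RD_PORT → AL2|MU1|ME1|BR1|rd0|wr0
(6) want 1×MEM +2rd +0wr — RD_PORT → AL2|MU1|ME1|BR1|rd0|wr0

issued = [0, 2, 3]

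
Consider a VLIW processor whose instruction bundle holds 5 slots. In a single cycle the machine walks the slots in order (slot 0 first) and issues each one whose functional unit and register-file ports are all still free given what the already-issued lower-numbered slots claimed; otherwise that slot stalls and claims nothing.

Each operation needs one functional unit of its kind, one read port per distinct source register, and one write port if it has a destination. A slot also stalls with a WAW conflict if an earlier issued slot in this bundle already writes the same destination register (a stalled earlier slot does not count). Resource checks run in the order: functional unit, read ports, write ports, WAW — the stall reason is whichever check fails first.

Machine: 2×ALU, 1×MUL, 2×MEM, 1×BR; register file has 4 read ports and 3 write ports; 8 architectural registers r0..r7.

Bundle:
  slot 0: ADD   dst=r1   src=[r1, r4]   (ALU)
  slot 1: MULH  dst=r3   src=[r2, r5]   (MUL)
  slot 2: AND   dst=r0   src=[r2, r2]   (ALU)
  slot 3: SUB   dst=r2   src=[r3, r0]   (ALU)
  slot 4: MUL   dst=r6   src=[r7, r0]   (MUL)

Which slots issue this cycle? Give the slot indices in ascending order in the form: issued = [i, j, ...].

#0 ALU src=r1,r4 dispatched  <A:1 Mu:1 Ld:2 B:1 rd:2 wr:2>
#1 MUL src=r2,r5 dispatched  <A:1 Mu:0 Ld:2 B:1 rd:0 wr:1>
#2 ALU src=r2,r2 held:RD_PORT  <A:1 Mu:0 Ld:2 B:1 rd:0 wr:1>
#3 ALU src=r3,r0 held:RD_PORT  <A:1 Mu:0 Ld:2 B:1 rd:0 wr:1>
#4 MUL src=r7,r0 held:FU  <A:1 Mu:0 Ld:2 B:1 rd:0 wr:1>

issued = [0, 1]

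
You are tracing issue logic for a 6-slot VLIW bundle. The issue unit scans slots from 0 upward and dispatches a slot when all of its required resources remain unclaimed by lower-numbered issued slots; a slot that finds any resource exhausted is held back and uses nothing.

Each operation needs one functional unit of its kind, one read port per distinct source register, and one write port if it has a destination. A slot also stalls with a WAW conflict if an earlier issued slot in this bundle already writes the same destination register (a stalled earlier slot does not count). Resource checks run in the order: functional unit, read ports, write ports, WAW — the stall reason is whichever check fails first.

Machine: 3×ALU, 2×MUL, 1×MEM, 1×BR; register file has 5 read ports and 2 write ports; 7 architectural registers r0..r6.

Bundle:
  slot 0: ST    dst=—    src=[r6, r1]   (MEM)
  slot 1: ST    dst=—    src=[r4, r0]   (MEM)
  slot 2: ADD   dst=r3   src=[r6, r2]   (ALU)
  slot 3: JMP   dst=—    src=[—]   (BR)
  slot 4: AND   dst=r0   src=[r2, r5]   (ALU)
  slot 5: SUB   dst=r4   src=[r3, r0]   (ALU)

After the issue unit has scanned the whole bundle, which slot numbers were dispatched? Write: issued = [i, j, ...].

  0. MEM ⇒ go  {3A/2Mu/0Ld/1B | 3r 2w}
  1. MEM ⇒ no(FU)  {3A/2Mu/0Ld/1B | 3r 2w}
  2. ALU→r3 ⇒ go  {2A/2Mu/0Ld/1B | 1r 1w}
  3. BR ⇒ go  {2A/2Mu/0Ld/0B | 1r 1w}
  4. ALU→r0 ⇒ no(RD_PORT)  {2A/2Mu/0Ld/0B | 1r 1w}
  5. ALU→r4 ⇒ no(RD_PORT)  {2A/2Mu/0Ld/0B | 1r 1w}

issued = [0, 2, 3]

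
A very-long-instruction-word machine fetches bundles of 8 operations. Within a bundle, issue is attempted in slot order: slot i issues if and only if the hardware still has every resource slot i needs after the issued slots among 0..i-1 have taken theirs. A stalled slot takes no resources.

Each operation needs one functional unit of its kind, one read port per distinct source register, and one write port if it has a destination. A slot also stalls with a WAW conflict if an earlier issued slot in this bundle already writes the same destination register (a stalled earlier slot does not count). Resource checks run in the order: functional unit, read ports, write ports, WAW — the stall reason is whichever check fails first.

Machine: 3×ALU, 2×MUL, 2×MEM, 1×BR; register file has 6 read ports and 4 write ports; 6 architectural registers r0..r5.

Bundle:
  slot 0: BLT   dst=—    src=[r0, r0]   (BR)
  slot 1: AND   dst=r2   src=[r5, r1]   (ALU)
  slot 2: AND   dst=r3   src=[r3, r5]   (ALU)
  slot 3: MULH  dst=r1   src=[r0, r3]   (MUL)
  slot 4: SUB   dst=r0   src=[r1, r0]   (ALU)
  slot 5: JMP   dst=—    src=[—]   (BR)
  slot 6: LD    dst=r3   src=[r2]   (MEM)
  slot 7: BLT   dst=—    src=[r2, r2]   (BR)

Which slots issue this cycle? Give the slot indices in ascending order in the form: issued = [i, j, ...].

issued = [0, 1, 2]

  0. BR ⇒ go  {3A/2Mu/2Ld/0B | 5r 4w}
  1. ALU→r2 ⇒ go  {2A/2Mu/2Ld/0B | 3r 3w}
  2. ALU→r3 ⇒ go  {1A/2Mu/2Ld/0B | 1r 2w}
  3. MUL→r1 ⇒ no(RD_PORT)  {1A/2Mu/2Ld/0B | 1r 2w}
  4. ALU→r0 ⇒ no(RD_PORT)  {1A/2Mu/2Ld/0B | 1r 2w}
  5. BR ⇒ no(FU)  {1A/2Mu/2Ld/0B | 1r 2w}
  6. MEM→r3 ⇒ no(WAW)  {1A/2Mu/2Ld/0B | 1r 2w}
  7. BR ⇒ no(FU)  {1A/2Mu/2Ld/0B | 1r 2w}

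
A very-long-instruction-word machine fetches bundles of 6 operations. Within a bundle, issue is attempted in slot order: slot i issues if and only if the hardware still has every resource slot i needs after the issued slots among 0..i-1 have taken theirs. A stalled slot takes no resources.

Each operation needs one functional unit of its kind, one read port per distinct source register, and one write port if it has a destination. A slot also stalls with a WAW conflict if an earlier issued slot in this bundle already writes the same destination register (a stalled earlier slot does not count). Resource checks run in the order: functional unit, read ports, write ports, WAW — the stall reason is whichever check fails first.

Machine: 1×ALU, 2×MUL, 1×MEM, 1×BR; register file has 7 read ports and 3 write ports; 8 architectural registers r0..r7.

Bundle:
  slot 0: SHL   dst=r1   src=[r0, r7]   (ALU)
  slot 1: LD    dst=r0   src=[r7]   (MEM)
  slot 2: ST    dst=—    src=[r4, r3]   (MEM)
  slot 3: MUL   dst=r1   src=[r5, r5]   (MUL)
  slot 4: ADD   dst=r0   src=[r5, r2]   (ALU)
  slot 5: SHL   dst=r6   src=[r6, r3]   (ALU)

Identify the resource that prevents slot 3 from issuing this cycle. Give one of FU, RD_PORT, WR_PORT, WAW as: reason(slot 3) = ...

#0 ALU src=r0,r7 dispatched  <A:0 Mu:2 Ld:1 B:1 rd:5 wr:2>
#1 MEM src=r7 dispatched  <A:0 Mu:2 Ld:0 B:1 rd:4 wr:1>
#2 MEM src=r4,r3 held:FU  <A:0 Mu:2 Ld:0 B:1 rd:4 wr:1>
#3 MUL src=r5,r5 held:WAW  <A:0 Mu:2 Ld:0 B:1 rd:4 wr:1>
#4 ALU src=r5,r2 held:FU  <A:0 Mu:2 Ld:0 B:1 rd:4 wr:1>
#5 ALU src=r6,r3 held:FU  <A:0 Mu:2 Ld:0 B:1 rd:4 wr:1>

reason(slot 3) = WAW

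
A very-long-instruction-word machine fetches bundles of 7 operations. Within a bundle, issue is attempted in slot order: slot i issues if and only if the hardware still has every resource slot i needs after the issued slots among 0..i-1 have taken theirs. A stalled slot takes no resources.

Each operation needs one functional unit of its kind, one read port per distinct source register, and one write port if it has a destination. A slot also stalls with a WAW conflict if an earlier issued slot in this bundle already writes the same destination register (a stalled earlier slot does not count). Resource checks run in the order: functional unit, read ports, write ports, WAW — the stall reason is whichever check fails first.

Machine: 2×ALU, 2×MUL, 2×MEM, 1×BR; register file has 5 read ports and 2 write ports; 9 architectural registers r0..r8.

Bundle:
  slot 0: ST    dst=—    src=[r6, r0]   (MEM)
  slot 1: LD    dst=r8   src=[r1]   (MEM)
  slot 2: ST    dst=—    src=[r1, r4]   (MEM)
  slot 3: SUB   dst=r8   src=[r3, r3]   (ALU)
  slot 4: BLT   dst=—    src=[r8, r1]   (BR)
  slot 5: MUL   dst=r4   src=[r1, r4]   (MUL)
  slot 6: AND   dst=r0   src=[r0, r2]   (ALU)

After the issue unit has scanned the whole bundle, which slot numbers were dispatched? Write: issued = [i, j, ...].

issued = [0, 1, 4]

slot 0 (MEM): ISSUE — free A2,Mu2,Ld1,B1 rp3 wp2
slot 1 (MEM): ISSUE — free A2,Mu2,Ld0,B1 rp2 wp1
slot 2 (MEM): stall FU — free A2,Mu2,Ld0,B1 rp2 wp1
slot 3 (ALU): stall WAW — free A2,Mu2,Ld0,B1 rp2 wp1
slot 4 (BR): ISSUE — free A2,Mu2,Ld0,B0 rp0 wp1
slot 5 (MUL): stall RD_PORT — free A2,Mu2,Ld0,B0 rp0 wp1
slot 6 (ALU): stall RD_PORT — free A2,Mu2,Ld0,B0 rp0 wp1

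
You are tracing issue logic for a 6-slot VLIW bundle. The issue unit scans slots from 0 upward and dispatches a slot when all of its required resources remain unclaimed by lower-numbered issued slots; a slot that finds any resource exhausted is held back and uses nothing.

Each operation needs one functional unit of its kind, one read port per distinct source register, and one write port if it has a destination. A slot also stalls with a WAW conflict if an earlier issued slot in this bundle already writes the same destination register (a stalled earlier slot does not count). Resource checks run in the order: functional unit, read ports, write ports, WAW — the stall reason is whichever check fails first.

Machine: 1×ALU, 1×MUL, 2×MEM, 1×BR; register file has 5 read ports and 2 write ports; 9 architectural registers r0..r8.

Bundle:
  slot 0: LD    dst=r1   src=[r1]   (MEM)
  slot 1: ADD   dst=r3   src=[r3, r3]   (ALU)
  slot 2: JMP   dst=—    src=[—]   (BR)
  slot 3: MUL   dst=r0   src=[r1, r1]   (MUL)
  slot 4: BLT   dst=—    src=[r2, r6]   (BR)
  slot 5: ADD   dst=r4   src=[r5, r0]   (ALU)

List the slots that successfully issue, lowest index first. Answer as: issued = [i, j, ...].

[0] MEM needs rd=1 wr=1: ok; after: ALU=1 MUL=1 MEM=1 BR=1, R=4, W=1
[1] ALU needs rd=1 wr=1: ok; after: ALU=0 MUL=1 MEM=1 BR=1, R=3, W=0
[2] BR needs rd=0 wr=0: ok; after: ALU=0 MUL=1 MEM=1 BR=0, R=3, W=0
[3] MUL needs rd=1 wr=1: WR_PORT; after: ALU=0 MUL=1 MEM=1 BR=0, R=3, W=0
[4] BR needs rd=2 wr=0: FU; after: ALU=0 MUL=1 MEM=1 BR=0, R=3, W=0
[5] ALU needs rd=2 wr=1: FU; after: ALU=0 MUL=1 MEM=1 BR=0, R=3, W=0

issued = [0, 1, 2]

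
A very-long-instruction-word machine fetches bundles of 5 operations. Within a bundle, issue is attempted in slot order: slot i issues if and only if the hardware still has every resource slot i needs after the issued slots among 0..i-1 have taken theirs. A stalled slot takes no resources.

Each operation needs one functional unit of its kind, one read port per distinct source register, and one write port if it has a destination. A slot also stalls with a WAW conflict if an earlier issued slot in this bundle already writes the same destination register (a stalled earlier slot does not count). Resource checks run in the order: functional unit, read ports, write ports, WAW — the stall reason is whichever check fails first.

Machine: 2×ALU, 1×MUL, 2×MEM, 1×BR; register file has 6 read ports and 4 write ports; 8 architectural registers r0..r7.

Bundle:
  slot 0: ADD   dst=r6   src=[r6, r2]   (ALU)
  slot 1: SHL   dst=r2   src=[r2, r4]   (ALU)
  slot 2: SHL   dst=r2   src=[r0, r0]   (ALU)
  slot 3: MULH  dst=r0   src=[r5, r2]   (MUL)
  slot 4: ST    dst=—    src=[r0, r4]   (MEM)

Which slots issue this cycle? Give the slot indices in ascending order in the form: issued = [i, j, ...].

[0] ALU needs rd=2 wr=1: ok; after: ALU=1 MUL=1 MEM=2 BR=1, R=4, W=3
[1] ALU needs rd=2 wr=1: ok; after: ALU=0 MUL=1 MEM=2 BR=1, R=2, W=2
[2] ALU needs rd=1 wr=1: FU; after: ALU=0 MUL=1 MEM=2 BR=1, R=2, W=2
[3] MUL needs rd=2 wr=1: ok; after: ALU=0 MUL=0 MEM=2 BR=1, R=0, W=1
[4] MEM needs rd=2 wr=0: RD_PORT; after: ALU=0 MUL=0 MEM=2 BR=1, R=0, W=1

issued = [0, 1, 3]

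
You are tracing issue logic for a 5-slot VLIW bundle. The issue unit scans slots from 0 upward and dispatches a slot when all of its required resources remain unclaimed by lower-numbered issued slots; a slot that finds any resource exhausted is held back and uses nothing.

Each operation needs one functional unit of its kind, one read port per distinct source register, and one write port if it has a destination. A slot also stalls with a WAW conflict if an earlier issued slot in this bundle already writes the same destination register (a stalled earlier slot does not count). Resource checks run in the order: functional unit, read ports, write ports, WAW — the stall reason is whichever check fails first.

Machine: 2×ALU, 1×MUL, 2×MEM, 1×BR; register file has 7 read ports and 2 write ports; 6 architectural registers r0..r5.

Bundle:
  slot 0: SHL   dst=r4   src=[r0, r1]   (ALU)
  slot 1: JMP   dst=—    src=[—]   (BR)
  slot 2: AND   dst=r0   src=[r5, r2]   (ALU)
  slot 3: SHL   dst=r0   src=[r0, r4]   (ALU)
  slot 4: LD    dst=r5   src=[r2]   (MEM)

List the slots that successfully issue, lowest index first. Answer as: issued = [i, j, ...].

issued = [0, 1, 2]

(0) want 1×ALU +2rd +1wr — yes → AL1|MU1|ME2|BR1|rd5|wr1
(1) want 1×BR +0rd +0wr — yes → AL1|MU1|ME2|BR0|rd5|wr1
(2) want 1×ALU +2rd +1wr — yes → AL0|MU1|ME2|BR0|rd3|wr0
(3) want 1×ALU +2rd +1wr — FU → AL0|MU1|ME2|BR0|rd3|wr0
(4) want 1×MEM +1rd +1wr — WR_PORT → AL0|MU1|ME2|BR0|rd3|wr0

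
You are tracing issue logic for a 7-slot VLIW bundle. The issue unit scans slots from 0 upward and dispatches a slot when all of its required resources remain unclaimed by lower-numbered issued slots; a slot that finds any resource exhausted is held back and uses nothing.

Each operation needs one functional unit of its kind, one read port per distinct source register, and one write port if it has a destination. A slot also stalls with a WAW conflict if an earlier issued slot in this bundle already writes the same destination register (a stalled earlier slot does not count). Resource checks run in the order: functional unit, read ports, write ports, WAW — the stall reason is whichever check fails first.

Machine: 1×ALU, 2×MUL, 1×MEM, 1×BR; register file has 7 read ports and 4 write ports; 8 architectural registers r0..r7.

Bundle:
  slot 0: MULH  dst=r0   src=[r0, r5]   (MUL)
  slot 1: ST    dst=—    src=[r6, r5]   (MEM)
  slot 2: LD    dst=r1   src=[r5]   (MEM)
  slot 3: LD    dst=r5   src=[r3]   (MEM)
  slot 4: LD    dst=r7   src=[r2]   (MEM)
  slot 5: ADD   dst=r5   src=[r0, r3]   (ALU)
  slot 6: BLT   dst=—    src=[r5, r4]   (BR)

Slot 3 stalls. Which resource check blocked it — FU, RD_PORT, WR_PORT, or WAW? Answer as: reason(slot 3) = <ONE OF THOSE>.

reason(slot 3) = FU

slot 0 (MUL): ISSUE — free A1,Mu1,Ld1,B1 rp5 wp3
slot 1 (MEM): ISSUE — free A1,Mu1,Ld0,B1 rp3 wp3
slot 2 (MEM): stall FU — free A1,Mu1,Ld0,B1 rp3 wp3
slot 3 (MEM): stall FU — free A1,Mu1,Ld0,B1 rp3 wp3
slot 4 (MEM): stall FU — free A1,Mu1,Ld0,B1 rp3 wp3
slot 5 (ALU): ISSUE — free A0,Mu1,Ld0,B1 rp1 wp2
slot 6 (BR): stall RD_PORT — free A0,Mu1,Ld0,B1 rp1 wp2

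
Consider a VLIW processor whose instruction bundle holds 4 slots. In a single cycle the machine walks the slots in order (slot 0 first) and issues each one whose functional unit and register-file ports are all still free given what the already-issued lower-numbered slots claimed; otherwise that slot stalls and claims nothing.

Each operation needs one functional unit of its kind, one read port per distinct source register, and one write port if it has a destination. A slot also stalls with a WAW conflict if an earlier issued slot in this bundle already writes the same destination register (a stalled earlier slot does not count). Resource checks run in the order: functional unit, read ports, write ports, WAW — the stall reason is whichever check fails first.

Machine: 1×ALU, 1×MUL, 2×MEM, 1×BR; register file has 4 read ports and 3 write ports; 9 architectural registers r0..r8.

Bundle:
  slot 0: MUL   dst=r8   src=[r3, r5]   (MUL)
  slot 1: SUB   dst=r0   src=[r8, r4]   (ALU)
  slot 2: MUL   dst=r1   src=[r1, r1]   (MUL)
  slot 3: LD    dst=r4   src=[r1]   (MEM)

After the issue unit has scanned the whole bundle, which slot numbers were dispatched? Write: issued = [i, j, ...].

issued = [0, 1]

  0. MUL→r8 ⇒ go  {1A/0Mu/2Ld/1B | 2r 2w}
  1. ALU→r0 ⇒ go  {0A/0Mu/2Ld/1B | 0r 1w}
  2. MUL→r1 ⇒ no(FU)  {0A/0Mu/2Ld/1B | 0r 1w}
  3. MEM→r4 ⇒ no(RD_PORT)  {0A/0Mu/2Ld/1B | 0r 1w}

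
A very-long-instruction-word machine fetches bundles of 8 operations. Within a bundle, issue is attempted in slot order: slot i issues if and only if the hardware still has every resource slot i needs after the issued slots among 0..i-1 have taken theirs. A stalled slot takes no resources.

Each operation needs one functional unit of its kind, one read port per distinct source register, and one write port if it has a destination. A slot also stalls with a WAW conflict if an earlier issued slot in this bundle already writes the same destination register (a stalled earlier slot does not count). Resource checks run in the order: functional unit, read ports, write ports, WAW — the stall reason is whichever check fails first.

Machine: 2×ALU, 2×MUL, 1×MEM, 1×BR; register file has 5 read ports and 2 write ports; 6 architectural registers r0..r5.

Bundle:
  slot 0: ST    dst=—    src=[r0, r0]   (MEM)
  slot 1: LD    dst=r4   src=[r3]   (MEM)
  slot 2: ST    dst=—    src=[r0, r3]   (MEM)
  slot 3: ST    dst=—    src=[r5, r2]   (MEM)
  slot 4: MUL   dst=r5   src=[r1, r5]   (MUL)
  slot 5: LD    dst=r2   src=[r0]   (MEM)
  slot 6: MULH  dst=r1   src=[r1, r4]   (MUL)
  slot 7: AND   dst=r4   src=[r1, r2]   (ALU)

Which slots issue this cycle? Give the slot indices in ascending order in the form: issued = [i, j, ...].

issued = [0, 4, 6]

(0) want 1×MEM +1rd +0wr — yes → AL2|MU2|ME0|BR1|rd4|wr2
(1) want 1×MEM +1rd +1wr — FU → AL2|MU2|ME0|BR1|rd4|wr2
(2) want 1×MEM +2rd +0wr — FU → AL2|MU2|ME0|BR1|rd4|wr2
(3) want 1×MEM +2rd +0wr — FU → AL2|MU2|ME0|BR1|rd4|wr2
(4) want 1×MUL +2rd +1wr — yes → AL2|MU1|ME0|BR1|rd2|wr1
(5) want 1×MEM +1rd +1wr — FU → AL2|MU1|ME0|BR1|rd2|wr1
(6) want 1×MUL +2rd +1wr — yes → AL2|MU0|ME0|BR1|rd0|wr0
(7) want 1×ALU +2rd +1wr — RD_PORT → AL2|MU0|ME0|BR1|rd0|wr0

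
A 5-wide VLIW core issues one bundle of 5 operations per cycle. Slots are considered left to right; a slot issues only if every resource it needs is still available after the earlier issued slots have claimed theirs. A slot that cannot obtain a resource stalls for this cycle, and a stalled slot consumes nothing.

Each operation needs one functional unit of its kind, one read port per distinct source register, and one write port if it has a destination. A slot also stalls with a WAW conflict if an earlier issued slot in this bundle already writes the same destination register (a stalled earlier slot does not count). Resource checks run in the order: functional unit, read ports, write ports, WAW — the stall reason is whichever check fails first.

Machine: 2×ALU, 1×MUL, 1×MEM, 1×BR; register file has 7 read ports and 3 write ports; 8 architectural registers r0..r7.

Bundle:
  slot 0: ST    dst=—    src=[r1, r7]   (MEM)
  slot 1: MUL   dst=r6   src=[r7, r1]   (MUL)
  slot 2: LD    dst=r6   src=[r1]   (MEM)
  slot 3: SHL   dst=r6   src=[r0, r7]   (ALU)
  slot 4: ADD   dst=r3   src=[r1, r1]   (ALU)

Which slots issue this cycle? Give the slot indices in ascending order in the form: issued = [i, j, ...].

issued = [0, 1, 4]

slot 0 (MEM): ISSUE — free A2,Mu1,Ld0,B1 rp5 wp3
slot 1 (MUL): ISSUE — free A2,Mu0,Ld0,B1 rp3 wp2
slot 2 (MEM): stall FU — free A2,Mu0,Ld0,B1 rp3 wp2
slot 3 (ALU): stall WAW — free A2,Mu0,Ld0,B1 rp3 wp2
slot 4 (ALU): ISSUE — free A1,Mu0,Ld0,B1 rp2 wp1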